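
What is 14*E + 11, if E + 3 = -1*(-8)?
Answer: 81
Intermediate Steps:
E = 5 (E = -3 - 1*(-8) = -3 + 8 = 5)
14*E + 11 = 14*5 + 11 = 70 + 11 = 81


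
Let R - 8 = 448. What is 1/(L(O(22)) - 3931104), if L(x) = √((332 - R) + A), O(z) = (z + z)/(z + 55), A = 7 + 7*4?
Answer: -3931104/15453578658905 - I*√89/15453578658905 ≈ -2.5438e-7 - 6.1047e-13*I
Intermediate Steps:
R = 456 (R = 8 + 448 = 456)
A = 35 (A = 7 + 28 = 35)
O(z) = 2*z/(55 + z) (O(z) = (2*z)/(55 + z) = 2*z/(55 + z))
L(x) = I*√89 (L(x) = √((332 - 1*456) + 35) = √((332 - 456) + 35) = √(-124 + 35) = √(-89) = I*√89)
1/(L(O(22)) - 3931104) = 1/(I*√89 - 3931104) = 1/(-3931104 + I*√89)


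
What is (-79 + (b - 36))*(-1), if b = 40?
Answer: 75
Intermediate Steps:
(-79 + (b - 36))*(-1) = (-79 + (40 - 36))*(-1) = (-79 + 4)*(-1) = -75*(-1) = 75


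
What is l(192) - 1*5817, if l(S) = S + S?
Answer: -5433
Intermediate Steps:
l(S) = 2*S
l(192) - 1*5817 = 2*192 - 1*5817 = 384 - 5817 = -5433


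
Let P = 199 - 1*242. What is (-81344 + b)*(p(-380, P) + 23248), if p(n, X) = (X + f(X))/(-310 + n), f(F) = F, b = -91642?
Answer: -462484010186/115 ≈ -4.0216e+9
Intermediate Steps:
P = -43 (P = 199 - 242 = -43)
p(n, X) = 2*X/(-310 + n) (p(n, X) = (X + X)/(-310 + n) = (2*X)/(-310 + n) = 2*X/(-310 + n))
(-81344 + b)*(p(-380, P) + 23248) = (-81344 - 91642)*(2*(-43)/(-310 - 380) + 23248) = -172986*(2*(-43)/(-690) + 23248) = -172986*(2*(-43)*(-1/690) + 23248) = -172986*(43/345 + 23248) = -172986*8020603/345 = -462484010186/115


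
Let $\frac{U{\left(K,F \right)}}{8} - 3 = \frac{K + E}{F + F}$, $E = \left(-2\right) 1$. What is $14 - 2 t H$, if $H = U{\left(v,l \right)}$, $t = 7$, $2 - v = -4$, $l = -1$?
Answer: $-1568$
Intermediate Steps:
$E = -2$
$v = 6$ ($v = 2 - -4 = 2 + 4 = 6$)
$U{\left(K,F \right)} = 24 + \frac{4 \left(-2 + K\right)}{F}$ ($U{\left(K,F \right)} = 24 + 8 \frac{K - 2}{F + F} = 24 + 8 \frac{-2 + K}{2 F} = 24 + \frac{4 \left(-2 + K\right)}{F}$)
$H = 8$ ($H = \frac{4 \left(-2 + 6 + 6 \left(-1\right)\right)}{-1} = 4 \left(-1\right) \left(-2 + 6 - 6\right) = 4 \left(-1\right) \left(-2\right) = 8$)
$14 - 2 t H = 14 \left(-2\right) 7 \cdot 8 = 14 \left(\left(-14\right) 8\right) = 14 \left(-112\right) = -1568$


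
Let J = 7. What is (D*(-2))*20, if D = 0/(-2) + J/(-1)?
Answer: 280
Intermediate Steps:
D = -7 (D = 0/(-2) + 7/(-1) = 0*(-1/2) + 7*(-1) = 0 - 7 = -7)
(D*(-2))*20 = -7*(-2)*20 = 14*20 = 280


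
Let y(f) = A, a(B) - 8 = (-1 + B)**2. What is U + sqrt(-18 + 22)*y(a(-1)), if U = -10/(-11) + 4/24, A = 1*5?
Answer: 731/66 ≈ 11.076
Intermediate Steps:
a(B) = 8 + (-1 + B)**2
A = 5
y(f) = 5
U = 71/66 (U = -10*(-1/11) + 4*(1/24) = 10/11 + 1/6 = 71/66 ≈ 1.0758)
U + sqrt(-18 + 22)*y(a(-1)) = 71/66 + sqrt(-18 + 22)*5 = 71/66 + sqrt(4)*5 = 71/66 + 2*5 = 71/66 + 10 = 731/66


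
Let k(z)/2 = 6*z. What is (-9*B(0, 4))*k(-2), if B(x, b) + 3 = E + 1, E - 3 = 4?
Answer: 1080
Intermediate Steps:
E = 7 (E = 3 + 4 = 7)
B(x, b) = 5 (B(x, b) = -3 + (7 + 1) = -3 + 8 = 5)
k(z) = 12*z (k(z) = 2*(6*z) = 12*z)
(-9*B(0, 4))*k(-2) = (-9*5)*(12*(-2)) = -45*(-24) = 1080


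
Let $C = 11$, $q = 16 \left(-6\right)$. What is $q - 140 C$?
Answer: $-1636$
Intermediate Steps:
$q = -96$
$q - 140 C = -96 - 1540 = -1636$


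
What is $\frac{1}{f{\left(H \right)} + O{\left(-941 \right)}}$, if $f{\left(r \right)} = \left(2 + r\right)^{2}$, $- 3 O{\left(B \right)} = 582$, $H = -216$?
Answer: $\frac{1}{45602} \approx 2.1929 \cdot 10^{-5}$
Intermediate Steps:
$O{\left(B \right)} = -194$ ($O{\left(B \right)} = \left(- \frac{1}{3}\right) 582 = -194$)
$\frac{1}{f{\left(H \right)} + O{\left(-941 \right)}} = \frac{1}{\left(2 - 216\right)^{2} - 194} = \frac{1}{\left(-214\right)^{2} - 194} = \frac{1}{45796 - 194} = \frac{1}{45602}$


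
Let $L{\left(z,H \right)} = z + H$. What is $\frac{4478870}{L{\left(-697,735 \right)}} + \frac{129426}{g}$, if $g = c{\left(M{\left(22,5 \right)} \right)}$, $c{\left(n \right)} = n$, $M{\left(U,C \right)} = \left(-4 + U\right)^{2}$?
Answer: $\frac{6386281}{54} \approx 1.1826 \cdot 10^{5}$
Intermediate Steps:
$g = 324$ ($g = \left(-4 + 22\right)^{2} = 18^{2} = 324$)
$L{\left(z,H \right)} = H + z$
$\frac{4478870}{L{\left(-697,735 \right)}} + \frac{129426}{g} = \frac{4478870}{735 - 697} + \frac{129426}{324} = \frac{4478870}{38} + 129426 \cdot \frac{1}{324} = 4478870 \cdot \frac{1}{38} + \frac{21571}{54} = 117865 + \frac{21571}{54} = \frac{6386281}{54}$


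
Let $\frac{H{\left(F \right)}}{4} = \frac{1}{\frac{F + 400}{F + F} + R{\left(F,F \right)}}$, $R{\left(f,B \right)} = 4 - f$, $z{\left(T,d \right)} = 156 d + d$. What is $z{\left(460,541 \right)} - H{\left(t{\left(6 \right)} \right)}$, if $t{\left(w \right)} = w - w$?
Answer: $84937$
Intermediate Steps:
$z{\left(T,d \right)} = 157 d$
$t{\left(w \right)} = 0$
$H{\left(F \right)} = \frac{4}{4 - F + \frac{400 + F}{2 F}}$ ($H{\left(F \right)} = \frac{4}{\frac{F + 400}{F + F} - \left(-4 + F\right)} = \frac{4}{\frac{400 + F}{2 F} - \left(-4 + F\right)} = \frac{4}{4 - F + \frac{400 + F}{2 F}}$)
$z{\left(460,541 \right)} - H{\left(t{\left(6 \right)} \right)} = 157 \cdot 541 - 8 \cdot 0 \frac{1}{400 + 0 - 0 \left(-4 + 0\right)} = 84937 - 8 \cdot 0 \frac{1}{400 + 0 - 0 \left(-4\right)} = 84937 - 8 \cdot 0 \frac{1}{400 + 0 + 0} = 84937 - 8 \cdot 0 \cdot \frac{1}{400} = 84937 - 0 = 84937 + 0 = 84937$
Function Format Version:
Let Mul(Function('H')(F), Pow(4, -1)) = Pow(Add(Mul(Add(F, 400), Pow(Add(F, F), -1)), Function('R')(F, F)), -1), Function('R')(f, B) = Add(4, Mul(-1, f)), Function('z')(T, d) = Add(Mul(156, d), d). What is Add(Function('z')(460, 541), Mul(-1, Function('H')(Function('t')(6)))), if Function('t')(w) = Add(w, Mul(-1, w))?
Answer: 84937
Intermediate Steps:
Function('z')(T, d) = Mul(157, d)
Function('t')(w) = 0
Function('H')(F) = Mul(4, Pow(Add(4, Mul(-1, F), Mul(Rational(1, 2), Pow(F, -1), Add(400, F))), -1)) (Function('H')(F) = Mul(4, Pow(Add(Mul(Add(F, 400), Pow(Add(F, F), -1)), Add(4, Mul(-1, F))), -1)) = Mul(4, Pow(Add(Mul(Add(400, F), Pow(Mul(2, F), -1)), Add(4, Mul(-1, F))), -1)) = Mul(4, Pow(Add(Mul(Add(400, F), Mul(Rational(1, 2), Pow(F, -1))), Add(4, Mul(-1, F))), -1)) = Mul(4, Pow(Add(Mul(Rational(1, 2), Pow(F, -1), Add(400, F)), Add(4, Mul(-1, F))), -1)) = Mul(4, Pow(Add(4, Mul(-1, F), Mul(Rational(1, 2), Pow(F, -1), Add(400, F))), -1)))
Add(Function('z')(460, 541), Mul(-1, Function('H')(Function('t')(6)))) = Add(Mul(157, 541), Mul(-1, Mul(8, 0, Pow(Add(400, 0, Mul(-2, 0, Add(-4, 0))), -1)))) = Add(84937, Mul(-1, Mul(8, 0, Pow(Add(400, 0, Mul(-2, 0, -4)), -1)))) = Add(84937, Mul(-1, Mul(8, 0, Pow(Add(400, 0, 0), -1)))) = Add(84937, Mul(-1, Mul(8, 0, Pow(400, -1)))) = Add(84937, Mul(-1, Mul(8, 0, Rational(1, 400)))) = Add(84937, Mul(-1, 0)) = Add(84937, 0) = 84937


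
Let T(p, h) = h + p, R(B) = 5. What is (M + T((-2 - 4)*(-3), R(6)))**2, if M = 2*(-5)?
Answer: 169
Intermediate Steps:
M = -10
(M + T((-2 - 4)*(-3), R(6)))**2 = (-10 + (5 + (-2 - 4)*(-3)))**2 = (-10 + (5 - 6*(-3)))**2 = (-10 + (5 + 18))**2 = (-10 + 23)**2 = 13**2 = 169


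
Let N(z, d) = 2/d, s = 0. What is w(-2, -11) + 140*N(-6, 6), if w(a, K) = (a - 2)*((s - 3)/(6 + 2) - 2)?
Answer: 337/6 ≈ 56.167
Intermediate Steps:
w(a, K) = 19/4 - 19*a/8 (w(a, K) = (a - 2)*((0 - 3)/(6 + 2) - 2) = (-2 + a)*(-3/8 - 2) = (-2 + a)*(-19/8) = 19/4 - 19*a/8)
w(-2, -11) + 140*N(-6, 6) = (19/4 - 19/8*(-2)) + 140*(2/6) = (19/4 + 19/4) + 140*(2*(⅙)) = 19/2 + 140*(⅓) = 19/2 + 140/3 = 337/6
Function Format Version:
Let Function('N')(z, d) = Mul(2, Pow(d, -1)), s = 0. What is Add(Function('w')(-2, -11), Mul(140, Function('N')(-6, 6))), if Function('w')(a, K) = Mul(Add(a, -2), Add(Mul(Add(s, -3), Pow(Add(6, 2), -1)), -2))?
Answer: Rational(337, 6) ≈ 56.167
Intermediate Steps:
Function('w')(a, K) = Add(Rational(19, 4), Mul(Rational(-19, 8), a)) (Function('w')(a, K) = Mul(Add(a, -2), Add(Mul(Add(0, -3), Pow(Add(6, 2), -1)), -2)) = Mul(Add(-2, a), Add(Mul(-3, Pow(8, -1)), -2)) = Mul(Add(-2, a), Add(Mul(-3, Rational(1, 8)), -2)) = Mul(Add(-2, a), Add(Rational(-3, 8), -2)) = Mul(Add(-2, a), Rational(-19, 8)) = Add(Rational(19, 4), Mul(Rational(-19, 8), a)))
Add(Function('w')(-2, -11), Mul(140, Function('N')(-6, 6))) = Add(Add(Rational(19, 4), Mul(Rational(-19, 8), -2)), Mul(140, Mul(2, Pow(6, -1)))) = Add(Add(Rational(19, 4), Rational(19, 4)), Mul(140, Mul(2, Rational(1, 6)))) = Add(Rational(19, 2), Mul(140, Rational(1, 3))) = Add(Rational(19, 2), Rational(140, 3)) = Rational(337, 6)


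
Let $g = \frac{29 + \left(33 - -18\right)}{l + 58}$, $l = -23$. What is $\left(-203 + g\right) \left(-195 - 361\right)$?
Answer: $\frac{781180}{7} \approx 1.116 \cdot 10^{5}$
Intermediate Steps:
$g = \frac{16}{7}$ ($g = \frac{29 + \left(33 - -18\right)}{-23 + 58} = \frac{29 + \left(33 + 18\right)}{35} = \left(29 + 51\right) \frac{1}{35} = 80 \cdot \frac{1}{35} = \frac{16}{7} \approx 2.2857$)
$\left(-203 + g\right) \left(-195 - 361\right) = \left(-203 + \frac{16}{7}\right) \left(-195 - 361\right) = \left(- \frac{1405}{7}\right) \left(-556\right) = \frac{781180}{7}$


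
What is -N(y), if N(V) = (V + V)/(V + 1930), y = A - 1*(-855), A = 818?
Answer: -3346/3603 ≈ -0.92867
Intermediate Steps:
y = 1673 (y = 818 - 1*(-855) = 818 + 855 = 1673)
N(V) = 2*V/(1930 + V) (N(V) = (2*V)/(1930 + V) = 2*V/(1930 + V))
-N(y) = -2*1673/(1930 + 1673) = -2*1673/3603 = -1*3346/3603 = -3346/3603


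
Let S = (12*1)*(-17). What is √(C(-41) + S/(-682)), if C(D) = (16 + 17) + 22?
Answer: √6430237/341 ≈ 7.4363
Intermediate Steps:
S = -204 (S = 12*(-17) = -204)
C(D) = 55 (C(D) = 33 + 22 = 55)
√(C(-41) + S/(-682)) = √(55 - 204/(-682)) = √(55 - 204*(-1/682)) = √(55 + 102/341) = √(18857/341) = √6430237/341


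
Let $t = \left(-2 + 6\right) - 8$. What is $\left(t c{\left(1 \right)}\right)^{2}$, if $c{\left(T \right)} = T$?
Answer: $16$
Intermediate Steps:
$t = -4$ ($t = 4 - 8 = -4$)
$\left(t c{\left(1 \right)}\right)^{2} = \left(\left(-4\right) 1\right)^{2} = \left(-4\right)^{2} = 16$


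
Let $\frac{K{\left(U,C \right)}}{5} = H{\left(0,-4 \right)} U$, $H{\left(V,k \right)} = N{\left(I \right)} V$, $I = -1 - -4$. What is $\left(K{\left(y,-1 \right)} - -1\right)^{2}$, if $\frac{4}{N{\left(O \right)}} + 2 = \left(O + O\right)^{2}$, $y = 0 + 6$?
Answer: $1$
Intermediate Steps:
$I = 3$ ($I = -1 + 4 = 3$)
$y = 6$
$N{\left(O \right)} = \frac{4}{-2 + 4 O^{2}}$ ($N{\left(O \right)} = \frac{4}{-2 + \left(O + O\right)^{2}} = \frac{4}{-2 + \left(2 O\right)^{2}} = \frac{4}{-2 + 4 O^{2}}$)
$H{\left(V,k \right)} = \frac{2 V}{17}$ ($H{\left(V,k \right)} = \frac{2}{-1 + 2 \cdot 3^{2}} V = \frac{2}{-1 + 2 \cdot 9} V = \frac{2}{-1 + 18} V = \frac{2}{17} V = 2 \cdot \frac{1}{17} V = \frac{2 V}{17}$)
$K{\left(U,C \right)} = 0$ ($K{\left(U,C \right)} = 5 \cdot \frac{2}{17} \cdot 0 U = 5 \cdot 0 U = 5 \cdot 0 = 0$)
$\left(K{\left(y,-1 \right)} - -1\right)^{2} = \left(0 - -1\right)^{2} = \left(0 + 1\right)^{2} = 1^{2} = 1$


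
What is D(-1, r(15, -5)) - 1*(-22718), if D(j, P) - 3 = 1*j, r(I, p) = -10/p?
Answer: 22720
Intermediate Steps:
D(j, P) = 3 + j (D(j, P) = 3 + 1*j = 3 + j)
D(-1, r(15, -5)) - 1*(-22718) = (3 - 1) - 1*(-22718) = 2 + 22718 = 22720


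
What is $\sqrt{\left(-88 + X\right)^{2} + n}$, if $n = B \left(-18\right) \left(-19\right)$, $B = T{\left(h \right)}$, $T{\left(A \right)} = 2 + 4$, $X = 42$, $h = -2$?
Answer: $2 \sqrt{1042} \approx 64.56$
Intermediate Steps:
$T{\left(A \right)} = 6$
$B = 6$
$n = 2052$ ($n = 6 \left(-18\right) \left(-19\right) = \left(-108\right) \left(-19\right) = 2052$)
$\sqrt{\left(-88 + X\right)^{2} + n} = \sqrt{\left(-88 + 42\right)^{2} + 2052} = \sqrt{\left(-46\right)^{2} + 2052} = \sqrt{2116 + 2052} = \sqrt{4168} = 2 \sqrt{1042}$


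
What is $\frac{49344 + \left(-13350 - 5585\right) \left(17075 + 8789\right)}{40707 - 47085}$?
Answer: $\frac{244842748}{3189} \approx 76777.0$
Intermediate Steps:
$\frac{49344 + \left(-13350 - 5585\right) \left(17075 + 8789\right)}{40707 - 47085} = \frac{49344 - 489734840}{-6378} = \left(49344 - 489734840\right) \left(- \frac{1}{6378}\right) = \left(-489685496\right) \left(- \frac{1}{6378}\right) = \frac{244842748}{3189}$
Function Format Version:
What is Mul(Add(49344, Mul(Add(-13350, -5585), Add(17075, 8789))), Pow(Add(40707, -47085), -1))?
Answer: Rational(244842748, 3189) ≈ 76777.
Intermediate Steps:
Mul(Add(49344, Mul(Add(-13350, -5585), Add(17075, 8789))), Pow(Add(40707, -47085), -1)) = Mul(Add(49344, Mul(-18935, 25864)), Pow(-6378, -1)) = Mul(Add(49344, -489734840), Rational(-1, 6378)) = Mul(-489685496, Rational(-1, 6378)) = Rational(244842748, 3189)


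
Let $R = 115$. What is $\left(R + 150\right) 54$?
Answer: $14310$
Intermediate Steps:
$\left(R + 150\right) 54 = \left(115 + 150\right) 54 = 265 \cdot 54 = 14310$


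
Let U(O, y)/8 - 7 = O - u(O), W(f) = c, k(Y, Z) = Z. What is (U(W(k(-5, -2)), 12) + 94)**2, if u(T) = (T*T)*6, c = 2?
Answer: 676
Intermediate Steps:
u(T) = 6*T**2 (u(T) = T**2*6 = 6*T**2)
W(f) = 2
U(O, y) = 56 - 48*O**2 + 8*O (U(O, y) = 56 + 8*(O - 6*O**2) = 56 + (-48*O**2 + 8*O) = 56 - 48*O**2 + 8*O)
(U(W(k(-5, -2)), 12) + 94)**2 = ((56 - 48*2**2 + 8*2) + 94)**2 = ((56 - 48*4 + 16) + 94)**2 = ((56 - 192 + 16) + 94)**2 = (-120 + 94)**2 = (-26)**2 = 676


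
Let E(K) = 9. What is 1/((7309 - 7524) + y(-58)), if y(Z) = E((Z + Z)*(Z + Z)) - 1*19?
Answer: -1/225 ≈ -0.0044444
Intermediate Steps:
y(Z) = -10 (y(Z) = 9 - 1*19 = 9 - 19 = -10)
1/((7309 - 7524) + y(-58)) = 1/((7309 - 7524) - 10) = 1/(-215 - 10) = 1/(-225) = -1/225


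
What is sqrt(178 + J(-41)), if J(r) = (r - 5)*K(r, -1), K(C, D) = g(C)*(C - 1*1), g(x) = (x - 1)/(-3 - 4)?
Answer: sqrt(11770) ≈ 108.49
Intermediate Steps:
g(x) = 1/7 - x/7 (g(x) = (-1 + x)/(-7) = (-1 + x)*(-1/7) = 1/7 - x/7)
K(C, D) = (-1 + C)*(1/7 - C/7) (K(C, D) = (1/7 - C/7)*(C - 1*1) = (1/7 - C/7)*(C - 1) = (1/7 - C/7)*(-1 + C) = (-1 + C)*(1/7 - C/7))
J(r) = -(-1 + r)**2*(-5 + r)/7 (J(r) = (r - 5)*(-(-1 + r)**2/7) = (-5 + r)*(-(-1 + r)**2/7) = -(-1 + r)**2*(-5 + r)/7)
sqrt(178 + J(-41)) = sqrt(178 + (-1 - 41)**2*(5 - 1*(-41))/7) = sqrt(178 + (1/7)*(-42)**2*(5 + 41)) = sqrt(178 + (1/7)*1764*46) = sqrt(178 + 11592) = sqrt(11770)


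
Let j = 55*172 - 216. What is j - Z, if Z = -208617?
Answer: 217861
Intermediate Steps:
j = 9244 (j = 9460 - 216 = 9244)
j - Z = 9244 - 1*(-208617) = 9244 + 208617 = 217861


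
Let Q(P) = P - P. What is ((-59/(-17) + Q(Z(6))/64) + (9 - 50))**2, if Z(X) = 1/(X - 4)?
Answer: 407044/289 ≈ 1408.5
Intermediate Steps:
Z(X) = 1/(-4 + X)
Q(P) = 0
((-59/(-17) + Q(Z(6))/64) + (9 - 50))**2 = ((-59/(-17) + 0/64) + (9 - 50))**2 = ((-59*(-1/17) + 0*(1/64)) - 41)**2 = ((59/17 + 0) - 41)**2 = (59/17 - 41)**2 = (-638/17)**2 = 407044/289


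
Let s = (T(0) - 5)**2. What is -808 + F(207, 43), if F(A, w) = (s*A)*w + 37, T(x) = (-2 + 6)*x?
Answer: 221754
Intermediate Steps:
T(x) = 4*x
s = 25 (s = (4*0 - 5)**2 = (0 - 5)**2 = (-5)**2 = 25)
F(A, w) = 37 + 25*A*w (F(A, w) = (25*A)*w + 37 = 25*A*w + 37 = 37 + 25*A*w)
-808 + F(207, 43) = -808 + (37 + 25*207*43) = -808 + (37 + 222525) = -808 + 222562 = 221754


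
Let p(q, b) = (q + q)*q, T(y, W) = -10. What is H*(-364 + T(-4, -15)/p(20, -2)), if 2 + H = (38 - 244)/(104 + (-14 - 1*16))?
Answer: 5154417/2960 ≈ 1741.4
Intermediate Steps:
p(q, b) = 2*q² (p(q, b) = (2*q)*q = 2*q²)
H = -177/37 (H = -2 + (38 - 244)/(104 + (-14 - 1*16)) = -2 - 206/(104 + (-14 - 16)) = -2 - 206/(104 - 30) = -2 - 206/74 = -2 - 206*1/74 = -2 - 103/37 = -177/37 ≈ -4.7838)
H*(-364 + T(-4, -15)/p(20, -2)) = -177*(-364 - 10/(2*20²))/37 = -177*(-364 - 10/(2*400))/37 = -177*(-364 - 10/800)/37 = -177*(-364 - 10*1/800)/37 = -177*(-364 - 1/80)/37 = -177/37*(-29121/80) = 5154417/2960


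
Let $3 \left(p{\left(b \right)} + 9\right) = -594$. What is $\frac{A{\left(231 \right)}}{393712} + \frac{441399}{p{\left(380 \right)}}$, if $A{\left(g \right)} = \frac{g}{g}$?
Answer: $- \frac{57928027627}{27166128} \approx -2132.4$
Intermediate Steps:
$p{\left(b \right)} = -207$ ($p{\left(b \right)} = -9 + \frac{1}{3} \left(-594\right) = -9 - 198 = -207$)
$A{\left(g \right)} = 1$
$\frac{A{\left(231 \right)}}{393712} + \frac{441399}{p{\left(380 \right)}} = 1 \cdot \frac{1}{393712} + \frac{441399}{-207} = 1 \cdot \frac{1}{393712} + 441399 \left(- \frac{1}{207}\right) = \frac{1}{393712} - \frac{147133}{69} = - \frac{57928027627}{27166128}$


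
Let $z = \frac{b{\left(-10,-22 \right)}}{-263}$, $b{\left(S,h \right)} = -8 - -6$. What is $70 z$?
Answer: $\frac{140}{263} \approx 0.53232$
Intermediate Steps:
$b{\left(S,h \right)} = -2$ ($b{\left(S,h \right)} = -8 + 6 = -2$)
$z = \frac{2}{263}$ ($z = - \frac{2}{-263} = \left(-2\right) \left(- \frac{1}{263}\right) = \frac{2}{263} \approx 0.0076046$)
$70 z = 70 \cdot \frac{2}{263} = \frac{140}{263}$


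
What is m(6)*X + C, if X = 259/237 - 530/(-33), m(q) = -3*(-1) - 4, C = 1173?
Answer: 3013292/2607 ≈ 1155.8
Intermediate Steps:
m(q) = -1 (m(q) = 3 - 4 = -1)
X = 44719/2607 (X = 259*(1/237) - 530*(-1/33) = 259/237 + 530/33 = 44719/2607 ≈ 17.153)
m(6)*X + C = -1*44719/2607 + 1173 = -44719/2607 + 1173 = 3013292/2607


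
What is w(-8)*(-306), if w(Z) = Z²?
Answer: -19584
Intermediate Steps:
w(-8)*(-306) = (-8)²*(-306) = 64*(-306) = -19584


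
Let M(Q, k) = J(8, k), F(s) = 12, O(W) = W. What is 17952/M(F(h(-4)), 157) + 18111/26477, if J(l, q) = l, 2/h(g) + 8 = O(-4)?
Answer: 59432499/26477 ≈ 2244.7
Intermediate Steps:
h(g) = -⅙ (h(g) = 2/(-8 - 4) = 2/(-12) = 2*(-1/12) = -⅙)
M(Q, k) = 8
17952/M(F(h(-4)), 157) + 18111/26477 = 17952/8 + 18111/26477 = 17952*(⅛) + 18111*(1/26477) = 2244 + 18111/26477 = 59432499/26477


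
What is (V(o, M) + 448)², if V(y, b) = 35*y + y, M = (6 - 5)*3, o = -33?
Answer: 547600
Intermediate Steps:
M = 3 (M = 1*3 = 3)
V(y, b) = 36*y
(V(o, M) + 448)² = (36*(-33) + 448)² = (-1188 + 448)² = (-740)² = 547600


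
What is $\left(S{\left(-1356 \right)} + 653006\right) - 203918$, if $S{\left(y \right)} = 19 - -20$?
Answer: $449127$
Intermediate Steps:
$S{\left(y \right)} = 39$ ($S{\left(y \right)} = 19 + 20 = 39$)
$\left(S{\left(-1356 \right)} + 653006\right) - 203918 = \left(39 + 653006\right) - 203918 = 653045 - 203918 = 449127$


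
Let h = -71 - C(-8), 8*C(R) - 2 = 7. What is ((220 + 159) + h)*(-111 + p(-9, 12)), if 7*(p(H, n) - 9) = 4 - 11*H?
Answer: -1500005/56 ≈ -26786.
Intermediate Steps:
C(R) = 9/8 (C(R) = ¼ + (⅛)*7 = ¼ + 7/8 = 9/8)
p(H, n) = 67/7 - 11*H/7 (p(H, n) = 9 + (4 - 11*H)/7 = 9 + (4/7 - 11*H/7) = 67/7 - 11*H/7)
h = -577/8 (h = -71 - 1*9/8 = -71 - 9/8 = -577/8 ≈ -72.125)
((220 + 159) + h)*(-111 + p(-9, 12)) = ((220 + 159) - 577/8)*(-111 + (67/7 - 11/7*(-9))) = (379 - 577/8)*(-111 + (67/7 + 99/7)) = 2455*(-111 + 166/7)/8 = (2455/8)*(-611/7) = -1500005/56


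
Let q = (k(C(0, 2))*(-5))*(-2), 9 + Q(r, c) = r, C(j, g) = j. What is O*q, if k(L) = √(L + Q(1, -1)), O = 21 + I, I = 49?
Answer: 1400*I*√2 ≈ 1979.9*I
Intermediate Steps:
O = 70 (O = 21 + 49 = 70)
Q(r, c) = -9 + r
k(L) = √(-8 + L) (k(L) = √(L + (-9 + 1)) = √(L - 8) = √(-8 + L))
q = 20*I*√2 (q = (√(-8 + 0)*(-5))*(-2) = (√(-8)*(-5))*(-2) = ((2*I*√2)*(-5))*(-2) = -10*I*√2*(-2) = 20*I*√2 ≈ 28.284*I)
O*q = 70*(20*I*√2) = 1400*I*√2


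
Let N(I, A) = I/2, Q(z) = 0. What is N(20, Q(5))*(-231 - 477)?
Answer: -7080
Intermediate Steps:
N(I, A) = I/2 (N(I, A) = I*(½) = I/2)
N(20, Q(5))*(-231 - 477) = ((½)*20)*(-231 - 477) = 10*(-708) = -7080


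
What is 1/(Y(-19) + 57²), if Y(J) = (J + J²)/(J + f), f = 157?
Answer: 23/74784 ≈ 0.00030755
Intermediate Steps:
Y(J) = (J + J²)/(157 + J) (Y(J) = (J + J²)/(J + 157) = (J + J²)/(157 + J))
1/(Y(-19) + 57²) = 1/(-19*(1 - 19)/(157 - 19) + 57²) = 1/(-19*(-18)/138 + 3249) = 1/(-19*1/138*(-18) + 3249) = 1/(57/23 + 3249) = 1/(74784/23) = 23/74784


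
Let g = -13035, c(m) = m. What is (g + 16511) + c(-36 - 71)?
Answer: 3369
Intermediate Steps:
(g + 16511) + c(-36 - 71) = (-13035 + 16511) + (-36 - 71) = 3476 - 107 = 3369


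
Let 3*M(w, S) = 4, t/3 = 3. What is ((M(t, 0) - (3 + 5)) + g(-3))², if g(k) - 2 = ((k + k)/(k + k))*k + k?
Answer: 1024/9 ≈ 113.78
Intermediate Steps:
t = 9 (t = 3*3 = 9)
M(w, S) = 4/3 (M(w, S) = (⅓)*4 = 4/3)
g(k) = 2 + 2*k (g(k) = 2 + (((k + k)/(k + k))*k + k) = 2 + (((2*k)/((2*k)))*k + k) = 2 + (((2*k)*(1/(2*k)))*k + k) = 2 + (1*k + k) = 2 + (k + k) = 2 + 2*k)
((M(t, 0) - (3 + 5)) + g(-3))² = ((4/3 - (3 + 5)) + (2 + 2*(-3)))² = ((4/3 - 8) + (2 - 6))² = ((4/3 - 1*8) - 4)² = ((4/3 - 8) - 4)² = (-20/3 - 4)² = (-32/3)² = 1024/9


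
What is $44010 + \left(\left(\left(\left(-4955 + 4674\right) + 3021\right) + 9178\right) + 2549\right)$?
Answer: $58477$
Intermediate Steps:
$44010 + \left(\left(\left(\left(-4955 + 4674\right) + 3021\right) + 9178\right) + 2549\right) = 44010 + \left(\left(\left(-281 + 3021\right) + 9178\right) + 2549\right) = 44010 + \left(\left(2740 + 9178\right) + 2549\right) = 44010 + \left(11918 + 2549\right) = 44010 + 14467 = 58477$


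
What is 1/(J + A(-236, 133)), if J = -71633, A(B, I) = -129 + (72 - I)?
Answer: -1/71823 ≈ -1.3923e-5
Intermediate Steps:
A(B, I) = -57 - I
1/(J + A(-236, 133)) = 1/(-71633 + (-57 - 1*133)) = 1/(-71633 + (-57 - 133)) = 1/(-71633 - 190) = 1/(-71823) = -1/71823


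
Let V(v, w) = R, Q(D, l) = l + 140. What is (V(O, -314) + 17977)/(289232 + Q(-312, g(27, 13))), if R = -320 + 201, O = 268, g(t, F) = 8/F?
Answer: 116077/1880922 ≈ 0.061713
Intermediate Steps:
Q(D, l) = 140 + l
R = -119
V(v, w) = -119
(V(O, -314) + 17977)/(289232 + Q(-312, g(27, 13))) = (-119 + 17977)/(289232 + (140 + 8/13)) = 17858/(289232 + (140 + 8*(1/13))) = 17858/(289232 + (140 + 8/13)) = 17858/(289232 + 1828/13) = 17858/(3761844/13) = 17858*(13/3761844) = 116077/1880922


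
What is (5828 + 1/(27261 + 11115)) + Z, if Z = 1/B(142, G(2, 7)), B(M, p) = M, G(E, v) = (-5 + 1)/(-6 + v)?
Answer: 15879547547/2724696 ≈ 5828.0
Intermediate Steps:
G(E, v) = -4/(-6 + v)
Z = 1/142 ≈ 0.0070423
(5828 + 1/(27261 + 11115)) + Z = (5828 + 1/(27261 + 11115)) + 1/142 = (5828 + 1/38376) + 1/142 = 223655329/38376 + 1/142 = 15879547547/2724696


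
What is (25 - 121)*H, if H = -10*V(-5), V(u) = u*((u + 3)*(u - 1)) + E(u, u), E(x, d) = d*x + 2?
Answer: -31680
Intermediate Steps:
E(x, d) = 2 + d*x
V(u) = 2 + u**2 + u*(-1 + u)*(3 + u) (V(u) = u*((u + 3)*(u - 1)) + (2 + u*u) = u*((3 + u)*(-1 + u)) + (2 + u**2) = u*((-1 + u)*(3 + u)) + (2 + u**2) = u*(-1 + u)*(3 + u) + (2 + u**2) = 2 + u**2 + u*(-1 + u)*(3 + u))
H = 330 (H = -10*(2 + (-5)**3 - 3*(-5) + 3*(-5)**2) = -10*(2 - 125 + 15 + 3*25) = -10*(2 - 125 + 15 + 75) = -10*(-33) = 330)
(25 - 121)*H = (25 - 121)*330 = -96*330 = -31680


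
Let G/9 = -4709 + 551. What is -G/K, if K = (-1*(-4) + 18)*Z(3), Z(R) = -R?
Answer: -567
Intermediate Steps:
G = -37422 (G = 9*(-4709 + 551) = 9*(-4158) = -37422)
K = -66 (K = (-1*(-4) + 18)*(-1*3) = (4 + 18)*(-3) = 22*(-3) = -66)
-G/K = -(-37422)/(-66) = -(-37422)*(-1)/66 = -1*567 = -567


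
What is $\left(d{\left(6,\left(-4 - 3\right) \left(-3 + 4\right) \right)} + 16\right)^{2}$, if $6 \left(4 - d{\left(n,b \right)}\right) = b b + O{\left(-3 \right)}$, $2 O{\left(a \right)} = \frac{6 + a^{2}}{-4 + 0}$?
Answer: $\frac{339889}{2304} \approx 147.52$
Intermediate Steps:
$O{\left(a \right)} = - \frac{3}{4} - \frac{a^{2}}{8}$ ($O{\left(a \right)} = \frac{\left(6 + a^{2}\right) \frac{1}{-4 + 0}}{2} = \frac{\left(6 + a^{2}\right) \frac{1}{-4}}{2} = \frac{\left(6 + a^{2}\right) \left(- \frac{1}{4}\right)}{2} = \frac{- \frac{3}{2} - \frac{a^{2}}{4}}{2} = - \frac{3}{4} - \frac{a^{2}}{8}$)
$d{\left(n,b \right)} = \frac{69}{16} - \frac{b^{2}}{6}$ ($d{\left(n,b \right)} = 4 - \frac{b b - \left(\frac{3}{4} + \frac{\left(-3\right)^{2}}{8}\right)}{6} = 4 - \frac{b^{2} - \frac{15}{8}}{6} = 4 - \frac{- \frac{15}{8} + b^{2}}{6} = 4 - \left(- \frac{5}{16} + \frac{b^{2}}{6}\right) = \frac{69}{16} - \frac{b^{2}}{6}$)
$\left(d{\left(6,\left(-4 - 3\right) \left(-3 + 4\right) \right)} + 16\right)^{2} = \left(\left(\frac{69}{16} - \frac{\left(\left(-4 - 3\right) \left(-3 + 4\right)\right)^{2}}{6}\right) + 16\right)^{2} = \left(\left(\frac{69}{16} - \frac{\left(\left(-7\right) 1\right)^{2}}{6}\right) + 16\right)^{2} = \left(\left(\frac{69}{16} - \frac{\left(-7\right)^{2}}{6}\right) + 16\right)^{2} = \left(\left(\frac{69}{16} - \frac{49}{6}\right) + 16\right)^{2} = \left(- \frac{185}{48} + 16\right)^{2} = \left(\frac{583}{48}\right)^{2} = \frac{339889}{2304}$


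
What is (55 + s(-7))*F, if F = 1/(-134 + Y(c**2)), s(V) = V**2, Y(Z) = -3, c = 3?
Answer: -104/137 ≈ -0.75912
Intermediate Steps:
F = -1/137 (F = 1/(-134 - 3) = 1/(-137) = -1/137 ≈ -0.0072993)
(55 + s(-7))*F = (55 + (-7)**2)*(-1/137) = (55 + 49)*(-1/137) = 104*(-1/137) = -104/137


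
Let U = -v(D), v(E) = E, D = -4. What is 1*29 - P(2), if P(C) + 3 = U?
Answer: 28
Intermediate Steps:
U = 4 (U = -1*(-4) = 4)
P(C) = 1 (P(C) = -3 + 4 = 1)
1*29 - P(2) = 1*29 - 1*1 = 29 - 1 = 28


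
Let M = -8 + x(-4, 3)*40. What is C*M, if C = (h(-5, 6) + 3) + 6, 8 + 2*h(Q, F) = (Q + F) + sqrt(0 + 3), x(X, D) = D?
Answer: 616 + 56*sqrt(3) ≈ 713.00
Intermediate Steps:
h(Q, F) = -4 + F/2 + Q/2 + sqrt(3)/2 (h(Q, F) = -4 + ((Q + F) + sqrt(0 + 3))/2 = -4 + ((F + Q) + sqrt(3))/2 = -4 + (F + Q + sqrt(3))/2 = -4 + (F/2 + Q/2 + sqrt(3)/2) = -4 + F/2 + Q/2 + sqrt(3)/2)
M = 112 (M = -8 + 3*40 = -8 + 120 = 112)
C = 11/2 + sqrt(3)/2 (C = ((-4 + (1/2)*6 + (1/2)*(-5) + sqrt(3)/2) + 3) + 6 = ((-4 + 3 - 5/2 + sqrt(3)/2) + 3) + 6 = ((-7/2 + sqrt(3)/2) + 3) + 6 = (-1/2 + sqrt(3)/2) + 6 = 11/2 + sqrt(3)/2 ≈ 6.3660)
C*M = (11/2 + sqrt(3)/2)*112 = 616 + 56*sqrt(3)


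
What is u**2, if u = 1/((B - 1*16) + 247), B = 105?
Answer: 1/112896 ≈ 8.8577e-6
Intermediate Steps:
u = 1/336 (u = 1/((105 - 1*16) + 247) = 1/((105 - 16) + 247) = 1/(89 + 247) = 1/336 ≈ 0.0029762)
u**2 = (1/336)**2 = 1/112896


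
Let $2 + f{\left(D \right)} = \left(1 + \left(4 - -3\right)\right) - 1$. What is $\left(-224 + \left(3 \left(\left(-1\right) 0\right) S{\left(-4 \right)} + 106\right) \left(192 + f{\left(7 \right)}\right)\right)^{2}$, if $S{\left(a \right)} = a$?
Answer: $426752964$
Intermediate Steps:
$f{\left(D \right)} = 5$ ($f{\left(D \right)} = -2 + \left(\left(1 + \left(4 - -3\right)\right) - 1\right) = -2 + \left(\left(1 + \left(4 + 3\right)\right) - 1\right) = -2 + \left(\left(1 + 7\right) - 1\right) = -2 + \left(8 - 1\right) = -2 + 7 = 5$)
$\left(-224 + \left(3 \left(\left(-1\right) 0\right) S{\left(-4 \right)} + 106\right) \left(192 + f{\left(7 \right)}\right)\right)^{2} = \left(-224 + \left(3 \left(\left(-1\right) 0\right) \left(-4\right) + 106\right) \left(192 + 5\right)\right)^{2} = \left(-224 + \left(3 \cdot 0 \left(-4\right) + 106\right) 197\right)^{2} = \left(-224 + \left(0 \left(-4\right) + 106\right) 197\right)^{2} = \left(-224 + \left(0 + 106\right) 197\right)^{2} = \left(-224 + 106 \cdot 197\right)^{2} = \left(-224 + 20882\right)^{2} = 20658^{2} = 426752964$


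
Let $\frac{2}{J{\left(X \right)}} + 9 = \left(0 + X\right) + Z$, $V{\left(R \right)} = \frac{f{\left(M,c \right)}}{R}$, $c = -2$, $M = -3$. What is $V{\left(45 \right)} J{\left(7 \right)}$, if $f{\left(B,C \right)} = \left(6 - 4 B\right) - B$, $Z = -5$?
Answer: $- \frac{2}{15} \approx -0.13333$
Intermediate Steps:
$f{\left(B,C \right)} = 6 - 5 B$
$V{\left(R \right)} = \frac{21}{R}$ ($V{\left(R \right)} = \frac{6 - -15}{R} = \frac{6 + 15}{R} = \frac{21}{R}$)
$J{\left(X \right)} = \frac{2}{-14 + X}$ ($J{\left(X \right)} = \frac{2}{-9 + \left(\left(0 + X\right) - 5\right)} = \frac{2}{-9 + \left(X - 5\right)} = \frac{2}{-9 + \left(-5 + X\right)} = \frac{2}{-14 + X}$)
$V{\left(45 \right)} J{\left(7 \right)} = \frac{21}{45} \frac{2}{-14 + 7} = 21 \cdot \frac{1}{45} \frac{2}{-7} = \frac{7 \cdot 2 \left(- \frac{1}{7}\right)}{15} = \frac{7}{15} \left(- \frac{2}{7}\right) = - \frac{2}{15}$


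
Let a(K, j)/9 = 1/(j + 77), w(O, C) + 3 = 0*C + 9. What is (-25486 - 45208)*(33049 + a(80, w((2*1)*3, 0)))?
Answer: -193919014744/83 ≈ -2.3364e+9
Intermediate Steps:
w(O, C) = 6 (w(O, C) = -3 + (0*C + 9) = -3 + (0 + 9) = -3 + 9 = 6)
a(K, j) = 9/(77 + j) (a(K, j) = 9/(j + 77) = 9/(77 + j))
(-25486 - 45208)*(33049 + a(80, w((2*1)*3, 0))) = (-25486 - 45208)*(33049 + 9/(77 + 6)) = -70694*(33049 + 9/83) = -70694*2743076/83 = -193919014744/83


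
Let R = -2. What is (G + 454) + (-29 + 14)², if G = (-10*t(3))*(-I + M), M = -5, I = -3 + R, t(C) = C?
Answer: 679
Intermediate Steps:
I = -5 (I = -3 - 2 = -5)
G = 0 (G = (-10*3)*(-1*(-5) - 5) = -30*(5 - 5) = -30*0 = 0)
(G + 454) + (-29 + 14)² = (0 + 454) + (-29 + 14)² = 454 + (-15)² = 454 + 225 = 679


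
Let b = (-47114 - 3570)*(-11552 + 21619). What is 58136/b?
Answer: -14534/127558957 ≈ -0.00011394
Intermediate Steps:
b = -510235828 (b = -50684*10067 = -510235828)
58136/b = 58136/(-510235828) = 58136*(-1/510235828) = -14534/127558957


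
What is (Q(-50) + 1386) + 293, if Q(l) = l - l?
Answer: 1679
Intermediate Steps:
Q(l) = 0
(Q(-50) + 1386) + 293 = (0 + 1386) + 293 = 1386 + 293 = 1679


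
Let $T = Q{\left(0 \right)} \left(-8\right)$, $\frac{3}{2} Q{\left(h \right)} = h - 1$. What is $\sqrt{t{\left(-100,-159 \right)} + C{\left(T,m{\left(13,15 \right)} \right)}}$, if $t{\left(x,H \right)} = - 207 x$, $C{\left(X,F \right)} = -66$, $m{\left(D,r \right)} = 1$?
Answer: $\sqrt{20634} \approx 143.65$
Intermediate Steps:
$Q{\left(h \right)} = - \frac{2}{3} + \frac{2 h}{3}$ ($Q{\left(h \right)} = \frac{2 \left(h - 1\right)}{3} = \frac{2 \left(-1 + h\right)}{3} = - \frac{2}{3} + \frac{2 h}{3}$)
$T = \frac{16}{3}$ ($T = \left(- \frac{2}{3} + \frac{2}{3} \cdot 0\right) \left(-8\right) = \left(- \frac{2}{3} + 0\right) \left(-8\right) = \left(- \frac{2}{3}\right) \left(-8\right) = \frac{16}{3} \approx 5.3333$)
$\sqrt{t{\left(-100,-159 \right)} + C{\left(T,m{\left(13,15 \right)} \right)}} = \sqrt{\left(-207\right) \left(-100\right) - 66} = \sqrt{20700 - 66} = \sqrt{20634}$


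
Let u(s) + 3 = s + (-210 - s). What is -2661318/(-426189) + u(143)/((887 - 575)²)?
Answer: 28774729015/4609660224 ≈ 6.2423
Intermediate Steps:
u(s) = -213 (u(s) = -3 + (s + (-210 - s)) = -3 - 210 = -213)
-2661318/(-426189) + u(143)/((887 - 575)²) = -2661318/(-426189) - 213/(887 - 575)² = -2661318*(-1/426189) - 213/(312²) = 887106/142063 - 213/97344 = 887106/142063 - 213*1/97344 = 887106/142063 - 71/32448 = 28774729015/4609660224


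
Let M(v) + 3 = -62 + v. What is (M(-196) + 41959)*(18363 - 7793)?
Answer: 440747860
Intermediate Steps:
M(v) = -65 + v (M(v) = -3 + (-62 + v) = -65 + v)
(M(-196) + 41959)*(18363 - 7793) = ((-65 - 196) + 41959)*(18363 - 7793) = (-261 + 41959)*10570 = 41698*10570 = 440747860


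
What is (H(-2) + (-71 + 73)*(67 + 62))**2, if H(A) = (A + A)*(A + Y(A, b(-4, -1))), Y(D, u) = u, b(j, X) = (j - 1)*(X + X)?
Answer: 51076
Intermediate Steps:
b(j, X) = 2*X*(-1 + j) (b(j, X) = (-1 + j)*(2*X) = 2*X*(-1 + j))
H(A) = 2*A*(10 + A) (H(A) = (A + A)*(A + 2*(-1)*(-1 - 4)) = (2*A)*(A + 2*(-1)*(-5)) = (2*A)*(A + 10) = (2*A)*(10 + A) = 2*A*(10 + A))
(H(-2) + (-71 + 73)*(67 + 62))**2 = (2*(-2)*(10 - 2) + (-71 + 73)*(67 + 62))**2 = (2*(-2)*8 + 2*129)**2 = (-32 + 258)**2 = 226**2 = 51076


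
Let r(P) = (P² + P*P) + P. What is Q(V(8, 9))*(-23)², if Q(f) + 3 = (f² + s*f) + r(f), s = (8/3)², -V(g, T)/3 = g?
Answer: 2428639/3 ≈ 8.0955e+5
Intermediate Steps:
V(g, T) = -3*g
r(P) = P + 2*P² (r(P) = (P² + P²) + P = 2*P² + P = P + 2*P²)
s = 64/9 (s = (8*(⅓))² = (8/3)² = 64/9 ≈ 7.1111)
Q(f) = -3 + f² + 64*f/9 + f*(1 + 2*f) (Q(f) = -3 + ((f² + 64*f/9) + f*(1 + 2*f)) = -3 + (f² + 64*f/9 + f*(1 + 2*f)) = -3 + f² + 64*f/9 + f*(1 + 2*f))
Q(V(8, 9))*(-23)² = (-3 + 3*(-3*8)² + 73*(-3*8)/9)*(-23)² = (-3 + 3*(-24)² + (73/9)*(-24))*529 = (-3 + 3*576 - 584/3)*529 = (-3 + 1728 - 584/3)*529 = (4591/3)*529 = 2428639/3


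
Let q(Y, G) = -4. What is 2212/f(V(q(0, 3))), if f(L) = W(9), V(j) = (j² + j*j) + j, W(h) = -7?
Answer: -316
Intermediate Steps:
V(j) = j + 2*j² (V(j) = (j² + j²) + j = 2*j² + j = j + 2*j²)
f(L) = -7
2212/f(V(q(0, 3))) = 2212/(-7) = 2212*(-⅐) = -316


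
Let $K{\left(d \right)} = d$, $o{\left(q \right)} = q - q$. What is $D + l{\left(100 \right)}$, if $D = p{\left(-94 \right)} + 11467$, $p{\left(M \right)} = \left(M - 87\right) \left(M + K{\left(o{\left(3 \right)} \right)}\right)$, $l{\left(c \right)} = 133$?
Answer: $28614$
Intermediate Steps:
$o{\left(q \right)} = 0$
$p{\left(M \right)} = M \left(-87 + M\right)$ ($p{\left(M \right)} = \left(M - 87\right) \left(M + 0\right) = \left(-87 + M\right) M = M \left(-87 + M\right)$)
$D = 28481$ ($D = - 94 \left(-87 - 94\right) + 11467 = \left(-94\right) \left(-181\right) + 11467 = 17014 + 11467 = 28481$)
$D + l{\left(100 \right)} = 28481 + 133 = 28614$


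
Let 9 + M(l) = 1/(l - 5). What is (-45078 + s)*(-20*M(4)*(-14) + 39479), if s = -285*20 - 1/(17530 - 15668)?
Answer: -3467949456523/1862 ≈ -1.8625e+9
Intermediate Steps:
M(l) = -9 + 1/(-5 + l) (M(l) = -9 + 1/(l - 5) = -9 + 1/(-5 + l))
s = -10613401/1862 (s = -5700 - 1/1862 = -10613401/1862 ≈ -5700.0)
(-45078 + s)*(-20*M(4)*(-14) + 39479) = (-45078 - 10613401/1862)*(-20*(46 - 9*4)/(-5 + 4)*(-14) + 39479) = -94548637*(-20*(46 - 36)/(-1)*(-14) + 39479)/1862 = -94548637*(-(-20)*10*(-14) + 39479)/1862 = -94548637*(-20*(-10)*(-14) + 39479)/1862 = -94548637*(200*(-14) + 39479)/1862 = -94548637*(-2800 + 39479)/1862 = -94548637/1862*36679 = -3467949456523/1862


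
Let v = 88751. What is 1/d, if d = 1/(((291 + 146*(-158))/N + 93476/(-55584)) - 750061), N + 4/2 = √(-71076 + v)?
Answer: -184183186901159/245556216 - 113885*√707/17671 ≈ -7.5024e+5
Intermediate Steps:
N = -2 + 5*√707 (N = -2 + √(-71076 + 88751) = -2 + √17675 = -2 + 5*√707 ≈ 130.95)
d = 1/(-10422871025/13896 - 22777/(-2 + 5*√707)) (d = 1/(((291 + 146*(-158))/(-2 + 5*√707) + 93476/(-55584)) - 750061) = 1/(((291 - 23068)/(-2 + 5*√707) + 93476*(-1/55584)) - 750061) = 1/((-22777/(-2 + 5*√707) - 23369/13896) - 750061) = 1/((-23369/13896 - 22777/(-2 + 5*√707)) - 750061) = 1/(-10422871025/13896 - 22777/(-2 + 5*√707)) ≈ -1.3329e-6)
1/d = 1/(-2559409565178505464/1919724099735153945448711 + 21991058660160*√707/1919724099735153945448711)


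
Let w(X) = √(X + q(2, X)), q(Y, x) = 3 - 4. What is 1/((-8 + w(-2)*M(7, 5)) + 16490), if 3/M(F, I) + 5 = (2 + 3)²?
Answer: 2197600/36220843209 - 20*I*√3/36220843209 ≈ 6.0672e-5 - 9.5638e-10*I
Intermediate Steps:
q(Y, x) = -1
M(F, I) = 3/20 (M(F, I) = 3/(-5 + (2 + 3)²) = 3/(-5 + 5²) = 3/(-5 + 25) = 3/20)
w(X) = √(-1 + X) (w(X) = √(X - 1) = √(-1 + X))
1/((-8 + w(-2)*M(7, 5)) + 16490) = 1/((-8 + √(-1 - 2)*(3/20)) + 16490) = 1/((-8 + √(-3)*(3/20)) + 16490) = 1/((-8 + (I*√3)*(3/20)) + 16490) = 1/((-8 + 3*I*√3/20) + 16490) = 1/(16482 + 3*I*√3/20)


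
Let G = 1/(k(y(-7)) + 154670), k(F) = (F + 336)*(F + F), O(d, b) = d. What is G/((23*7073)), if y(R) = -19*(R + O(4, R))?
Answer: 1/32449905488 ≈ 3.0817e-11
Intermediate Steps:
y(R) = -76 - 19*R (y(R) = -19*(R + 4) = -19*(4 + R) = -76 - 19*R)
k(F) = 2*F*(336 + F) (k(F) = (336 + F)*(2*F) = 2*F*(336 + F))
G = 1/199472 (G = 1/(2*(-76 - 19*(-7))*(336 + (-76 - 19*(-7))) + 154670) = 1/(2*(-76 + 133)*(336 + (-76 + 133)) + 154670) = 1/(2*57*(336 + 57) + 154670) = 1/(2*57*393 + 154670) = 1/(44802 + 154670) = 1/199472 ≈ 5.0132e-6)
G/((23*7073)) = 1/(199472*((23*7073))) = (1/199472)/162679 = (1/199472)*(1/162679) = 1/32449905488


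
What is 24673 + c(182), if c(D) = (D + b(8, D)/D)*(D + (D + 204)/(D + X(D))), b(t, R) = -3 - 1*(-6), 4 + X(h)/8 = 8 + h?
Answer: 8790259511/151970 ≈ 57842.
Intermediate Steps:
X(h) = 32 + 8*h (X(h) = -32 + 8*(8 + h) = -32 + (64 + 8*h) = 32 + 8*h)
b(t, R) = 3 (b(t, R) = -3 + 6 = 3)
c(D) = (D + 3/D)*(D + (204 + D)/(32 + 9*D)) (c(D) = (D + 3/D)*(D + (D + 204)/(D + (32 + 8*D))) = (D + 3/D)*(D + (204 + D)/(32 + 9*D)))
24673 + c(182) = 24673 + 3*(204 + 3*182**4 + 11*182**3 + 33*182 + 77*182**2)/(182*(32 + 9*182)) = 24673 + 3*(1/182)*(204 + 3*1097199376 + 11*6028568 + 6006 + 77*33124)/(32 + 1638) = 24673 + 3*(1/182)*(204 + 3291598128 + 66314248 + 6006 + 2550548)/1670 = 24673 + 3*(1/182)*(1/1670)*3360469134 = 24673 + 5040703701/151970 = 8790259511/151970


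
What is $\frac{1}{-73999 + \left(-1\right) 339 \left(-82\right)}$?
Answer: $- \frac{1}{46201} \approx -2.1645 \cdot 10^{-5}$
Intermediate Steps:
$\frac{1}{-73999 + \left(-1\right) 339 \left(-82\right)} = \frac{1}{-73999 - -27798} = \frac{1}{-73999 + 27798} = \frac{1}{-46201} = - \frac{1}{46201}$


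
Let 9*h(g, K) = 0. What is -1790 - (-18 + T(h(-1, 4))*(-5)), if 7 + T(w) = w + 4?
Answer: -1787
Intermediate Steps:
h(g, K) = 0 (h(g, K) = (⅑)*0 = 0)
T(w) = -3 + w (T(w) = -7 + (w + 4) = -7 + (4 + w) = -3 + w)
-1790 - (-18 + T(h(-1, 4))*(-5)) = -1790 - (-18 + (-3 + 0)*(-5)) = -1790 - (-18 - 3*(-5)) = -1790 - (-18 + 15) = -1790 - 1*(-3) = -1790 + 3 = -1787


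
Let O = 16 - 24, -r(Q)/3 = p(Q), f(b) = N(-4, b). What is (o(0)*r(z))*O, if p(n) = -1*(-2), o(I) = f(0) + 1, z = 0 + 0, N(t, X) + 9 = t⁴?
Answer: 11904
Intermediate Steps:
N(t, X) = -9 + t⁴
f(b) = 247 (f(b) = -9 + (-4)⁴ = -9 + 256 = 247)
z = 0
o(I) = 248 (o(I) = 247 + 1 = 248)
p(n) = 2
r(Q) = -6 (r(Q) = -3*2 = -6)
O = -8
(o(0)*r(z))*O = (248*(-6))*(-8) = -1488*(-8) = 11904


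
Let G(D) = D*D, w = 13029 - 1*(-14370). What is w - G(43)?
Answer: 25550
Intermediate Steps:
w = 27399 (w = 13029 + 14370 = 27399)
G(D) = D²
w - G(43) = 27399 - 1*43² = 27399 - 1*1849 = 27399 - 1849 = 25550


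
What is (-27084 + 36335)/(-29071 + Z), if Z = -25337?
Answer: -9251/54408 ≈ -0.17003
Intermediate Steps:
(-27084 + 36335)/(-29071 + Z) = (-27084 + 36335)/(-29071 - 25337) = 9251/(-54408) = 9251*(-1/54408) = -9251/54408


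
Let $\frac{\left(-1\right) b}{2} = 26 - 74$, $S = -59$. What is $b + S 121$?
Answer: $-7043$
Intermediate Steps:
$b = 96$ ($b = - 2 \left(26 - 74\right) = \left(-2\right) \left(-48\right) = 96$)
$b + S 121 = 96 - 7139 = -7043$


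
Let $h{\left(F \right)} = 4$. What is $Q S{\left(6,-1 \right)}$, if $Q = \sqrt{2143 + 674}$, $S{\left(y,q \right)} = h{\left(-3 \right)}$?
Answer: $12 \sqrt{313} \approx 212.3$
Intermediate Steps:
$S{\left(y,q \right)} = 4$
$Q = 3 \sqrt{313}$ ($Q = \sqrt{2817} = 3 \sqrt{313} \approx 53.075$)
$Q S{\left(6,-1 \right)} = 3 \sqrt{313} \cdot 4 = 12 \sqrt{313}$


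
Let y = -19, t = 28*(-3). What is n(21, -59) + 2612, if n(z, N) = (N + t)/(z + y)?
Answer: 5081/2 ≈ 2540.5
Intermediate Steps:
t = -84
n(z, N) = (-84 + N)/(-19 + z) (n(z, N) = (N - 84)/(z - 19) = (-84 + N)/(-19 + z))
n(21, -59) + 2612 = (-84 - 59)/(-19 + 21) + 2612 = -143/2 + 2612 = 5081/2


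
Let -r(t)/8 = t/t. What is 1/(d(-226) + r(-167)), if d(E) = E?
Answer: -1/234 ≈ -0.0042735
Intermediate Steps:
r(t) = -8 (r(t) = -8*t/t = -8*1 = -8)
1/(d(-226) + r(-167)) = 1/(-226 - 8) = 1/(-234) = -1/234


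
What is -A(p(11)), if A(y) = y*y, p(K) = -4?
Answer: -16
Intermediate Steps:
A(y) = y²
-A(p(11)) = -1*(-4)² = -1*16 = -16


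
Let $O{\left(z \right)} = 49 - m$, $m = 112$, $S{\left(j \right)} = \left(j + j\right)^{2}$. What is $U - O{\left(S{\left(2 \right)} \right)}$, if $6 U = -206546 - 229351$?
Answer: $- \frac{145173}{2} \approx -72587.0$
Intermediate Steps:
$S{\left(j \right)} = 4 j^{2}$ ($S{\left(j \right)} = \left(2 j\right)^{2} = 4 j^{2}$)
$O{\left(z \right)} = -63$ ($O{\left(z \right)} = 49 - 112 = -63$)
$U = - \frac{145299}{2}$ ($U = \frac{-206546 - 229351}{6} = \frac{1}{6} \left(-435897\right) = - \frac{145299}{2} \approx -72650.0$)
$U - O{\left(S{\left(2 \right)} \right)} = - \frac{145299}{2} - -63 = - \frac{145299}{2} + 63 = - \frac{145173}{2}$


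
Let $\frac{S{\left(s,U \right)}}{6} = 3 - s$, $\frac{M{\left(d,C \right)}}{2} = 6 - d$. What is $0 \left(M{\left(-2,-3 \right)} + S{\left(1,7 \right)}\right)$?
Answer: $0$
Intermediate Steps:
$M{\left(d,C \right)} = 12 - 2 d$ ($M{\left(d,C \right)} = 2 \left(6 - d\right) = 12 - 2 d$)
$S{\left(s,U \right)} = 18 - 6 s$ ($S{\left(s,U \right)} = 6 \left(3 - s\right) = 18 - 6 s$)
$0 \left(M{\left(-2,-3 \right)} + S{\left(1,7 \right)}\right) = 0 \left(\left(12 - -4\right) + \left(18 - 6\right)\right) = 0 \left(\left(12 + 4\right) + \left(18 - 6\right)\right) = 0 \left(16 + 12\right) = 0 \cdot 28 = 0$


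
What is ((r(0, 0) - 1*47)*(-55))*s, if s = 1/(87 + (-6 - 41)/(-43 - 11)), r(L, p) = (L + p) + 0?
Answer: 27918/949 ≈ 29.418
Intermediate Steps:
r(L, p) = L + p
s = 54/4745 (s = 1/(87 - 47/(-54)) = 1/(87 - 47*(-1/54)) = 1/(87 + 47/54) = 1/(4745/54) = 54/4745 ≈ 0.011380)
((r(0, 0) - 1*47)*(-55))*s = (((0 + 0) - 1*47)*(-55))*(54/4745) = ((0 - 47)*(-55))*(54/4745) = -47*(-55)*(54/4745) = 2585*(54/4745) = 27918/949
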